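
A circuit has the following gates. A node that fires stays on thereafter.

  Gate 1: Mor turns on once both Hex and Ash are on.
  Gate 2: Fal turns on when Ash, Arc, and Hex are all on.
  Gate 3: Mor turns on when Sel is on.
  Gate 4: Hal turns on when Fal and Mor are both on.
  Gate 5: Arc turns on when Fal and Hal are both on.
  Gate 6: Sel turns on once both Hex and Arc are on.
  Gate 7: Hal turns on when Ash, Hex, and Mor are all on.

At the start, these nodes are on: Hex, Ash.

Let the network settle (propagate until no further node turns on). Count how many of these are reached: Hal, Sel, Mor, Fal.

Hex and Ash are on, so Mor turns on (Gate 1).
Gate 7: Ash, Hex, and Mor on → Hal on.
Hal: reached.
Sel would need Hex and Arc (Gate 6), but Arc never turns on.
Mor: reached.
Fal would need Ash, Arc, and Hex (Gate 2), but Arc never turns on.
Reached: Hal and Mor — 2 of the 4.

2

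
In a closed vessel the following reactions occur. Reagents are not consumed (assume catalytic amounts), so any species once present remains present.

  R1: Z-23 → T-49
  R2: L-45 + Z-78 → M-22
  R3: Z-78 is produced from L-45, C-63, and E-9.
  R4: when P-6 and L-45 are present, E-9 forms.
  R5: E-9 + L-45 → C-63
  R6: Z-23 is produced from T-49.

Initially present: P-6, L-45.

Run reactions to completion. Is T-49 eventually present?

No

T-49 would need Z-23 (R1), but Z-23 never forms.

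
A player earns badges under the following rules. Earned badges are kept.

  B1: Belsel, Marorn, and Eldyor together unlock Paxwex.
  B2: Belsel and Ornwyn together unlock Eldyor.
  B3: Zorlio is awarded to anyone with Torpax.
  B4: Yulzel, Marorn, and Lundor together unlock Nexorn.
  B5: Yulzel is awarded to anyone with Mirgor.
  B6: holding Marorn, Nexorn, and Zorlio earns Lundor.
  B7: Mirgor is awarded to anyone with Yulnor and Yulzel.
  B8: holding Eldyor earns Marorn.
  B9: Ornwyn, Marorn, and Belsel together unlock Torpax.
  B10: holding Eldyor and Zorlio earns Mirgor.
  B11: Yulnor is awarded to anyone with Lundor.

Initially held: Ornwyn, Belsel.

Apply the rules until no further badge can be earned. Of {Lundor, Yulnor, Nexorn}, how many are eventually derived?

0

Lundor would need Marorn, Nexorn, and Zorlio (B6), but Nexorn is never earned.
Yulnor would need Lundor (B11), but Lundor is never earned.
Nexorn would need Yulzel, Marorn, and Lundor (B4), but Lundor is never earned.
None of the 3 are reached.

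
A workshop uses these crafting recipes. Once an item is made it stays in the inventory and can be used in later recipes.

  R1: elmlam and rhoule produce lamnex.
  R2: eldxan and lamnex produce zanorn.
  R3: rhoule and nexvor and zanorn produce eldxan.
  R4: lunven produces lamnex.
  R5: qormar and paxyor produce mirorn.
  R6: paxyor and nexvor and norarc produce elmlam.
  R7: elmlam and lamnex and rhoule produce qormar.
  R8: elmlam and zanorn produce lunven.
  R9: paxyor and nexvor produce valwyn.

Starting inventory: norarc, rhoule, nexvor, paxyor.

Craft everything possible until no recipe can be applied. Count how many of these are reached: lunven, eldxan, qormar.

paxyor and nexvor and norarc → elmlam (R6).
elmlam and rhoule → lamnex (R1).
Using R7, elmlam, lamnex, and rhoule make qormar.
lunven would need elmlam and zanorn (R8), but zanorn is never obtained.
eldxan would need rhoule, nexvor, and zanorn (R3), but zanorn is never obtained.
qormar: reached.
Reached: qormar — 1 of the 3.

1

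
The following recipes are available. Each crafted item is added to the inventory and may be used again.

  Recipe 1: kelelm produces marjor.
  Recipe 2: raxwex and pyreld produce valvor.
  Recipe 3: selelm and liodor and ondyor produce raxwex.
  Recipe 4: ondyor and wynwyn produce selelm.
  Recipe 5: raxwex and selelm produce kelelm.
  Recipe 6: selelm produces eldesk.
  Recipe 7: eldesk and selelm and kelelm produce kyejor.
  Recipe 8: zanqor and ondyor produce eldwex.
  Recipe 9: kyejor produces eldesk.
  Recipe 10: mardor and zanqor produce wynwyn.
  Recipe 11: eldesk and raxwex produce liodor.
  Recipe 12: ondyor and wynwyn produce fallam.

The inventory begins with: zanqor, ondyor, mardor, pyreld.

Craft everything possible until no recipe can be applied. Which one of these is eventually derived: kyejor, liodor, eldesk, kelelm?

eldesk

Using Recipe 10, mardor and zanqor make wynwyn.
Using Recipe 4, ondyor and wynwyn make selelm.
selelm → eldesk (Recipe 6).
kyejor would need eldesk, selelm, and kelelm (Recipe 7), but kelelm is never obtained. liodor would need eldesk and raxwex (Recipe 11), but raxwex is never obtained. kelelm would need raxwex and selelm (Recipe 5), but raxwex is never obtained.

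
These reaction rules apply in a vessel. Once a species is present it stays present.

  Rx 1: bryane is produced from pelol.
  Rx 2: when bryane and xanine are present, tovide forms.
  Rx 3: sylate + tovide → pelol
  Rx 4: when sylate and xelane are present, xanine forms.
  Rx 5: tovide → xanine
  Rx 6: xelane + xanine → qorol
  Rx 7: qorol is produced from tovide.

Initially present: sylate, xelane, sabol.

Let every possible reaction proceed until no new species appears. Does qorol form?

sylate and xelane present → xanine forms (Rx 4).
xelane and xanine present → qorol forms (Rx 6).

Yes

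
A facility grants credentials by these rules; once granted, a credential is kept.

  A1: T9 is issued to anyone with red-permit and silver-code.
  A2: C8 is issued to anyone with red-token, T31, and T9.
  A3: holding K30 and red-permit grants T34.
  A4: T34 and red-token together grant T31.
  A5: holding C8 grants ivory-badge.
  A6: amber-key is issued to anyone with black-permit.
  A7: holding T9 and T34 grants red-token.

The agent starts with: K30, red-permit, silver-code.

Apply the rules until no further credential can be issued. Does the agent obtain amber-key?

No

amber-key would need black-permit (A6), but black-permit is never granted.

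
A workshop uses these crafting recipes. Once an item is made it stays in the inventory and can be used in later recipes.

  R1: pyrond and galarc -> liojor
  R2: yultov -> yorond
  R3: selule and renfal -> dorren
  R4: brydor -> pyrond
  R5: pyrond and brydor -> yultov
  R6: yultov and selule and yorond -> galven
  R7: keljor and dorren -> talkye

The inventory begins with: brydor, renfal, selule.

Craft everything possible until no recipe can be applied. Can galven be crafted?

brydor -> pyrond (R4).
pyrond and brydor -> yultov (R5).
Using R2, yultov makes yorond.
yultov and selule and yorond -> galven (R6).

Yes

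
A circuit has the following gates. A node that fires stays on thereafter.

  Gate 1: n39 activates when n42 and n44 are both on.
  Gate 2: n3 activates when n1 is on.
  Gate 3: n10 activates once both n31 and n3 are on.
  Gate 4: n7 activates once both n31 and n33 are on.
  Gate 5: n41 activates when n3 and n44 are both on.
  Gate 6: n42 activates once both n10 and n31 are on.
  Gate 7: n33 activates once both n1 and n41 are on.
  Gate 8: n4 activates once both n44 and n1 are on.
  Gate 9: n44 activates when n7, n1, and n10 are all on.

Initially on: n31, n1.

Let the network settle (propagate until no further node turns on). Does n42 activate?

n1 is on, so n3 activates (Gate 2).
Gate 3: n31 and n3 on → n10 on.
Gate 6: n10 and n31 on → n42 on.

Yes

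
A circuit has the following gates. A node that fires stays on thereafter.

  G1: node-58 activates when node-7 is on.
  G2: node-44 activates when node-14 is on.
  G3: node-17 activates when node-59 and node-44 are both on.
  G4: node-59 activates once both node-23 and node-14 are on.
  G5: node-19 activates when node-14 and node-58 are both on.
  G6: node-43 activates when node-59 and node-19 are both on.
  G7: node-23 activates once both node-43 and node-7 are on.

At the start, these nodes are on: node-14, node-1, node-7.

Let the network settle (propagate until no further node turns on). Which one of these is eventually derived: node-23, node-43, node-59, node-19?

G1: node-7 on → node-58 on.
G5: node-14 and node-58 on → node-19 on.
node-23 would need node-43 and node-7 (G7), but node-43 never turns on. node-43 would need node-59 and node-19 (G6), but node-59 never turns on. node-59 would need node-23 and node-14 (G4), but node-23 never turns on.

node-19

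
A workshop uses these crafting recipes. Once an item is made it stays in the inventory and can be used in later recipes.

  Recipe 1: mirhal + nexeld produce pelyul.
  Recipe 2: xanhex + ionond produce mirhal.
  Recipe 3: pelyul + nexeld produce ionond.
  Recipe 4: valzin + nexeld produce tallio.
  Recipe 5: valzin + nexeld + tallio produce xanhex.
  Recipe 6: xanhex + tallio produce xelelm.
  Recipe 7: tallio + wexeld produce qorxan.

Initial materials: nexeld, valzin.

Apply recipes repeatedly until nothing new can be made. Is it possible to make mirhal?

mirhal would need xanhex and ionond (Recipe 2), but ionond is never obtained.

No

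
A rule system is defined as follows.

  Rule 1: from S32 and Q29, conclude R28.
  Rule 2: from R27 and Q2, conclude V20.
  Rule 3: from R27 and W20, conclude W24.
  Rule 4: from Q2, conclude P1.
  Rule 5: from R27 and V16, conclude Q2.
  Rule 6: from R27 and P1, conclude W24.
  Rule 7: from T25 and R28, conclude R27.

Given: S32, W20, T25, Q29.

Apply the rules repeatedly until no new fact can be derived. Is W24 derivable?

From S32 and Q29, Rule 1 gives R28.
T25 and R28 hold, so R27 follows (Rule 7).
R27 and W20 hold, so W24 follows (Rule 3).

Yes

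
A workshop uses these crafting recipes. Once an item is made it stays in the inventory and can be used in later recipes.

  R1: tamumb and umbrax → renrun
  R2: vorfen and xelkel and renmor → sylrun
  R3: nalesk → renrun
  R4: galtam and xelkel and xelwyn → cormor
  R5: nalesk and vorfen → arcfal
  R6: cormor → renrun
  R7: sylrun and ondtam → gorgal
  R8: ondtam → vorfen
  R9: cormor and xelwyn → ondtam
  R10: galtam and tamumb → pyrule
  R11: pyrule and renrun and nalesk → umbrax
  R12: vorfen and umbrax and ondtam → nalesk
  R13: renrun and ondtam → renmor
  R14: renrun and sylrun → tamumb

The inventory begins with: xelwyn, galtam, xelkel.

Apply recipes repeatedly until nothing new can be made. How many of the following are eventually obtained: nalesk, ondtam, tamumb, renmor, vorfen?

Using R4, galtam, xelkel, and xelwyn make cormor.
cormor and xelwyn → ondtam (R9).
Using R6, cormor makes renrun.
Using R8, ondtam makes vorfen.
Using R13, renrun and ondtam make renmor.
vorfen and xelkel and renmor → sylrun (R2).
renrun and sylrun → tamumb (R14).
nalesk would need vorfen, umbrax, and ondtam (R12), but umbrax is never obtained.
ondtam: reached.
tamumb: reached.
renmor: reached.
vorfen: reached.
Reached: ondtam, tamumb, renmor, and vorfen — 4 of the 5.

4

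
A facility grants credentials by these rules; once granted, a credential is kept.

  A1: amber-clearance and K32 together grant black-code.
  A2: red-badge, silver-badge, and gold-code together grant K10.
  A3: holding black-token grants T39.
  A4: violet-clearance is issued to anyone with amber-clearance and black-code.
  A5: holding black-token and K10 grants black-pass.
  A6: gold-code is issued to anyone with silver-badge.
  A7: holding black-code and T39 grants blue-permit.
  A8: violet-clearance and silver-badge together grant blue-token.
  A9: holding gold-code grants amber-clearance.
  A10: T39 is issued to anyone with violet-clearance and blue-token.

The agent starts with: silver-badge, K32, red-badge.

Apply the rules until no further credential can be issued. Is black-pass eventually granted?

No

black-pass would need black-token and K10 (A5), but black-token is never granted.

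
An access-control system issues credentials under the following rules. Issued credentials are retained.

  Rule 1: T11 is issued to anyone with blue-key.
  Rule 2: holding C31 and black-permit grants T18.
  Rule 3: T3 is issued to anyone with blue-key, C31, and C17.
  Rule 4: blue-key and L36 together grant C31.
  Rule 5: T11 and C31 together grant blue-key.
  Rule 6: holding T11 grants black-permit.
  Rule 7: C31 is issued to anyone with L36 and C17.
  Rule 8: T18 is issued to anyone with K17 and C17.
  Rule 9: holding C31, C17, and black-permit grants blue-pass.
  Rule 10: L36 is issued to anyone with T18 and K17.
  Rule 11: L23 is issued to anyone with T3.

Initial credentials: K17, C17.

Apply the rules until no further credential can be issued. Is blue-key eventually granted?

No

blue-key would need T11 and C31 (Rule 5), but T11 is never granted.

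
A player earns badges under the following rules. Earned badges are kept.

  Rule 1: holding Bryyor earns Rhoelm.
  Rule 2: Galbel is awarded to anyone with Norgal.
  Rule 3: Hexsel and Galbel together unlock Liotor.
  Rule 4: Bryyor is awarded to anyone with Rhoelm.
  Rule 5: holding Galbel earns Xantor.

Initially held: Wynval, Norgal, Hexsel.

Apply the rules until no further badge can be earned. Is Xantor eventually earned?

Yes

With Norgal, Galbel is earned (Rule 2).
With Galbel, Xantor is earned (Rule 5).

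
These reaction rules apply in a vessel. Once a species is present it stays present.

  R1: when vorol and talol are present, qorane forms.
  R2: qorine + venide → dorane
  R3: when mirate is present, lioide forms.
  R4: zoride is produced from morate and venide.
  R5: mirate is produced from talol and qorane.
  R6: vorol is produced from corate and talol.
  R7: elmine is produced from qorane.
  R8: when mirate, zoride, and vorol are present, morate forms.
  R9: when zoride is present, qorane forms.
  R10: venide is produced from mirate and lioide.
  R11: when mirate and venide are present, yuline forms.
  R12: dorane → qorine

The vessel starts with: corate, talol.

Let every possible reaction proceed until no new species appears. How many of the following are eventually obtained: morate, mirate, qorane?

2

corate and talol present → vorol forms (R6).
vorol and talol present → qorane forms (R1).
talol and qorane present → mirate forms (R5).
morate would need mirate, zoride, and vorol (R8), but zoride never forms.
mirate: reached.
qorane: reached.
Reached: mirate and qorane — 2 of the 3.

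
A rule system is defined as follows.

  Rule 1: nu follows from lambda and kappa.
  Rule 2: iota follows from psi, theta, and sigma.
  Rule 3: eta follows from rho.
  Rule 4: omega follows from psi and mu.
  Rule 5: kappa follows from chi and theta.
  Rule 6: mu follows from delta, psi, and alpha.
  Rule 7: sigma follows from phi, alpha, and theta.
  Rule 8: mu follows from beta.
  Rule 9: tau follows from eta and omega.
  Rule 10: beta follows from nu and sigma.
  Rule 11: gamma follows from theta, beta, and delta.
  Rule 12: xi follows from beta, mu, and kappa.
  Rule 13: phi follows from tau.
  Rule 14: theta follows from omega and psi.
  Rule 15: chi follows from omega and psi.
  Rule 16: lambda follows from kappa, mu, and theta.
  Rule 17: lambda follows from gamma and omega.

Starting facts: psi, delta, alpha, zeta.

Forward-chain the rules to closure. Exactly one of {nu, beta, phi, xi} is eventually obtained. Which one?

nu

delta, psi, and alpha hold, so mu follows (Rule 6).
psi and mu hold, so omega follows (Rule 4).
From omega and psi, Rule 14 gives theta.
omega and psi hold, so chi follows (Rule 15).
chi and theta hold, so kappa follows (Rule 5).
kappa, mu, and theta hold, so lambda follows (Rule 16).
lambda and kappa hold, so nu follows (Rule 1).
xi would need beta, mu, and kappa (Rule 12), but beta is never established. phi would need tau (Rule 13), but tau is never established. beta would need nu and sigma (Rule 10), but sigma is never established.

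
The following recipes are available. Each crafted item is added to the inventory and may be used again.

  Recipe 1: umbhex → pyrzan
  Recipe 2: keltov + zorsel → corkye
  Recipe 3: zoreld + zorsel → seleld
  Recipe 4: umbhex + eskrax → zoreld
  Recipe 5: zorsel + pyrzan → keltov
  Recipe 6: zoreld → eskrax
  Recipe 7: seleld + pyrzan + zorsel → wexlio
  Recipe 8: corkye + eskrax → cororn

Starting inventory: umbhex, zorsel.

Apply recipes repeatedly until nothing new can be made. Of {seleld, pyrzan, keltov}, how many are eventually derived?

2

umbhex → pyrzan (Recipe 1).
zorsel + pyrzan → keltov (Recipe 5).
seleld would need zoreld and zorsel (Recipe 3), but zoreld is never obtained.
pyrzan: reached.
keltov: reached.
Reached: pyrzan and keltov — 2 of the 3.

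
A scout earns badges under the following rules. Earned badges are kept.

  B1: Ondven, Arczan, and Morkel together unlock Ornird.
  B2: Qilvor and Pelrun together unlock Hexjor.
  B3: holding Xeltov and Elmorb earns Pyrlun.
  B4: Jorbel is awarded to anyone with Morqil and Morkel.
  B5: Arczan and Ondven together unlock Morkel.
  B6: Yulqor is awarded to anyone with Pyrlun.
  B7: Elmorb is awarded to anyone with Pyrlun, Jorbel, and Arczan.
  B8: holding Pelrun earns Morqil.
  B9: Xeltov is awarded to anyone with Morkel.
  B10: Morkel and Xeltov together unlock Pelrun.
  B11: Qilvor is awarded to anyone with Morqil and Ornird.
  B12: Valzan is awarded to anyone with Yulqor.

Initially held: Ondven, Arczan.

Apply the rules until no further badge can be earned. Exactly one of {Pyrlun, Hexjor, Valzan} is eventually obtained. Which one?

Hexjor

With Arczan and Ondven, Morkel is earned (B5).
With Ondven, Arczan, and Morkel, Ornird is earned (B1).
With Morkel, Xeltov is earned (B9).
With Morkel and Xeltov, Pelrun is earned (B10).
With Pelrun, Morqil is earned (B8).
With Morqil and Ornird, Qilvor is earned (B11).
With Qilvor and Pelrun, Hexjor is earned (B2).
Valzan would need Yulqor (B12), but Yulqor is never earned. Pyrlun would need Xeltov and Elmorb (B3), but Elmorb is never earned.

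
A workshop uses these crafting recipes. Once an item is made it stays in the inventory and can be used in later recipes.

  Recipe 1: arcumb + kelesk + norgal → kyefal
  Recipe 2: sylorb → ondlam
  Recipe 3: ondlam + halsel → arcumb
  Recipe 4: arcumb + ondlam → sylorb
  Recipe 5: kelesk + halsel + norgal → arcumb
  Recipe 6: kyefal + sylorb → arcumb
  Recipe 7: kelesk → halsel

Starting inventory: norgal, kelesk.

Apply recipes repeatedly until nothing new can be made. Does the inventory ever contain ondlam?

ondlam would need sylorb (Recipe 2), but sylorb is never obtained.

No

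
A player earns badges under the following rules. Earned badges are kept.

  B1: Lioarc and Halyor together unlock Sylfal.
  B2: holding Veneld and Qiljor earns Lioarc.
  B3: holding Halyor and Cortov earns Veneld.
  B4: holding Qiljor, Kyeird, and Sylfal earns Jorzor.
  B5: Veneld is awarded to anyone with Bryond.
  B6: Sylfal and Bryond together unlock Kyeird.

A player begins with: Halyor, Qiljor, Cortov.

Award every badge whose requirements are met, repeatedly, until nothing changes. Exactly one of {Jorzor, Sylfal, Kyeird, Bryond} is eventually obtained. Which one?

Sylfal

With Halyor and Cortov, Veneld is earned (B3).
With Veneld and Qiljor, Lioarc is earned (B2).
With Lioarc and Halyor, Sylfal is earned (B1).
Jorzor would need Qiljor, Kyeird, and Sylfal (B4), but Kyeird is never earned. No rule produces Bryond, and it is not given. Kyeird would need Sylfal and Bryond (B6), but Bryond is never earned.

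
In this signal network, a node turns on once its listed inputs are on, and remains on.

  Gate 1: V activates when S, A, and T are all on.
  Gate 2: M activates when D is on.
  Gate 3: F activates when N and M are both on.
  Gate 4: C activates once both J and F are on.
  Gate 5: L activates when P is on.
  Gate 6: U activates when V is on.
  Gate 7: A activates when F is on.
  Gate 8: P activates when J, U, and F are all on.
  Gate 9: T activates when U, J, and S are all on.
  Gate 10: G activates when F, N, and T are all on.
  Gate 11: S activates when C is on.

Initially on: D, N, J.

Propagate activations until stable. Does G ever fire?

No

G would need F, N, and T (Gate 10), but T never turns on.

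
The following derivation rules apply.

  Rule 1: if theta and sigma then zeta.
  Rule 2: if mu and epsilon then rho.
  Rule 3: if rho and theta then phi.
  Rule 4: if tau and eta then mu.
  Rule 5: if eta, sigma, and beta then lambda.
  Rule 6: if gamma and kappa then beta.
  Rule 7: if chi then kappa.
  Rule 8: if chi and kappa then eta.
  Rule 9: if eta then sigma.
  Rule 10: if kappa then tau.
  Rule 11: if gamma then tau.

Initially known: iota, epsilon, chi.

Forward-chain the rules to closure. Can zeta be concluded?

zeta would need theta and sigma (Rule 1), but theta is never established.

No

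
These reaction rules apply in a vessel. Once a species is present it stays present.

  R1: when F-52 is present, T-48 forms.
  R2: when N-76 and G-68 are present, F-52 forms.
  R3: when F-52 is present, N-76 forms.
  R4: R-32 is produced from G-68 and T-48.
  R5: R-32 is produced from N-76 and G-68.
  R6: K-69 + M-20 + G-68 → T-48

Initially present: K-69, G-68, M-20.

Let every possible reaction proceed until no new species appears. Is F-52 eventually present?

No

F-52 would need N-76 and G-68 (R2), but N-76 never forms.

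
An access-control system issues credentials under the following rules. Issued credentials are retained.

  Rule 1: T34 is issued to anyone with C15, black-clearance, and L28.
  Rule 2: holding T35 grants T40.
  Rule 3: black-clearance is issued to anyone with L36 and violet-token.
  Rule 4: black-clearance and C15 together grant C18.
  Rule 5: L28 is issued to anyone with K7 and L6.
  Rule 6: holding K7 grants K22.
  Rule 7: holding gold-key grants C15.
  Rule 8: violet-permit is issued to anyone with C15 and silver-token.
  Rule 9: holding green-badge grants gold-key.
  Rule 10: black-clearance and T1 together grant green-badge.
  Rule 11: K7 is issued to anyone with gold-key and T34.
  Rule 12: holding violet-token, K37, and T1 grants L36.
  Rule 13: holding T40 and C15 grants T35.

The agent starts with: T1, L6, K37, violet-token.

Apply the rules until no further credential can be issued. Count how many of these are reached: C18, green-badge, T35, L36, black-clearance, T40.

4

Holding violet-token, K37, and T1 grants L36 (Rule 12).
Holding L36 and violet-token grants black-clearance (Rule 3).
Holding black-clearance and T1 grants green-badge (Rule 10).
Holding green-badge grants gold-key (Rule 9).
Holding gold-key grants C15 (Rule 7).
Holding black-clearance and C15 grants C18 (Rule 4).
C18: reached.
green-badge: reached.
T35 would need T40 and C15 (Rule 13), but T40 is never granted.
L36: reached.
black-clearance: reached.
T40 would need T35 (Rule 2), but T35 is never granted.
Reached: C18, green-badge, L36, and black-clearance — 4 of the 6.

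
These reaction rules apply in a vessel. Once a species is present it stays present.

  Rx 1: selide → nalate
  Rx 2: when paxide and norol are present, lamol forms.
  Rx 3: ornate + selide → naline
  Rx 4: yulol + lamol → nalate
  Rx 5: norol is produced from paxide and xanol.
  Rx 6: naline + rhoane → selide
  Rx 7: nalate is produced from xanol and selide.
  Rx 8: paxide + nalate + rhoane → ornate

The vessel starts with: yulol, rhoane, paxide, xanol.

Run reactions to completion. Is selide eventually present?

No

selide would need naline and rhoane (Rx 6), but naline never forms.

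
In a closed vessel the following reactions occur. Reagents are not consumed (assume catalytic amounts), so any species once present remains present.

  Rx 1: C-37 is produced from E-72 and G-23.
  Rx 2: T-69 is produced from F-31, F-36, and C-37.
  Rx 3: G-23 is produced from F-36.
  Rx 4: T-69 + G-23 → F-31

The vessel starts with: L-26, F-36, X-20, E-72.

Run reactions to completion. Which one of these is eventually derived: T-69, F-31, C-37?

F-36 present → G-23 forms (Rx 3).
E-72 and G-23 present → C-37 forms (Rx 1).
F-31 would need T-69 and G-23 (Rx 4), but T-69 never forms. T-69 would need F-31, F-36, and C-37 (Rx 2), but F-31 never forms.

C-37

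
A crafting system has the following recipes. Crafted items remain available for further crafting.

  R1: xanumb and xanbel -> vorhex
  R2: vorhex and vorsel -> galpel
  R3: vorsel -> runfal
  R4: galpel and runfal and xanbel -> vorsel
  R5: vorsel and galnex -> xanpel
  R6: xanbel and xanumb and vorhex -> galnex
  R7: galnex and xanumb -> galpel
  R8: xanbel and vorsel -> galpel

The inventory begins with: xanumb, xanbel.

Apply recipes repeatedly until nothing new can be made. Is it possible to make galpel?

Using R1, xanumb and xanbel make vorhex.
Using R6, xanbel, xanumb, and vorhex make galnex.
Using R7, galnex and xanumb make galpel.

Yes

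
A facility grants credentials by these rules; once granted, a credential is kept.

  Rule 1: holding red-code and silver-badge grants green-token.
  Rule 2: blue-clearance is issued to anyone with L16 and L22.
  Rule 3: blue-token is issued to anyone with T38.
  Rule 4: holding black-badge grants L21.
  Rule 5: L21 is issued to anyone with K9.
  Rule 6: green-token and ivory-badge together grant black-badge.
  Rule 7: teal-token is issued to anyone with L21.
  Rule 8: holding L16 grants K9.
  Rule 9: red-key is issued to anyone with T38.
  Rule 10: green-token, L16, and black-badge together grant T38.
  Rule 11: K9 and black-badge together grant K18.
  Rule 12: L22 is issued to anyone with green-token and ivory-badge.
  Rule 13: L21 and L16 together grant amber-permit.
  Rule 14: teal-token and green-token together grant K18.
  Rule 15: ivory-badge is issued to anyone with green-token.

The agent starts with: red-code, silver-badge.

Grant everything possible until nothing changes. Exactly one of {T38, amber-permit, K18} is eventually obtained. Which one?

Holding red-code and silver-badge grants green-token (Rule 1).
Holding green-token grants ivory-badge (Rule 15).
Holding green-token and ivory-badge grants black-badge (Rule 6).
Holding black-badge grants L21 (Rule 4).
Holding L21 grants teal-token (Rule 7).
Holding teal-token and green-token grants K18 (Rule 14).
amber-permit would need L21 and L16 (Rule 13), but L16 is never granted. T38 would need green-token, L16, and black-badge (Rule 10), but L16 is never granted.

K18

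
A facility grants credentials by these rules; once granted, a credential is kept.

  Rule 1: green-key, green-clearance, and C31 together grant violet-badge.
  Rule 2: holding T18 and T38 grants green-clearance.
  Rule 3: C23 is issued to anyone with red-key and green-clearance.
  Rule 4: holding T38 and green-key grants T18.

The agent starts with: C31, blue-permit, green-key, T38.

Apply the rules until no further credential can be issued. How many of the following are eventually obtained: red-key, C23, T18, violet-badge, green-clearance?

Holding T38 and green-key grants T18 (Rule 4).
Holding T18 and T38 grants green-clearance (Rule 2).
Holding green-key, green-clearance, and C31 grants violet-badge (Rule 1).
No rule produces red-key, and it is not given.
C23 would need red-key and green-clearance (Rule 3), but red-key is never granted.
T18: reached.
violet-badge: reached.
green-clearance: reached.
Reached: T18, violet-badge, and green-clearance — 3 of the 5.

3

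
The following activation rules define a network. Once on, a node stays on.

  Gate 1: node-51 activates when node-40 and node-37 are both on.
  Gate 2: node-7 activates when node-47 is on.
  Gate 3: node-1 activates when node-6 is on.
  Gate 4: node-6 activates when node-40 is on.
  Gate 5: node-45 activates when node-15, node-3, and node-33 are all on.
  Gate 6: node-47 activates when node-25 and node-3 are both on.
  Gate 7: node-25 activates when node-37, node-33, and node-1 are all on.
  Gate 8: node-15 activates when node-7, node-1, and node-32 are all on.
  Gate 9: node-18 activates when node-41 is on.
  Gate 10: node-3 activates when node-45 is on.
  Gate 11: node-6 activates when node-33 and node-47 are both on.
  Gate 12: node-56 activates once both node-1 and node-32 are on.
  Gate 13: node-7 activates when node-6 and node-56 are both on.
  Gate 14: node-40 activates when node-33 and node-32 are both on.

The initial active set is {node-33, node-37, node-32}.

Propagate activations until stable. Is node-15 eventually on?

Yes

node-33 and node-32 are on, so node-40 activates (Gate 14).
node-40 is on, so node-6 activates (Gate 4).
Gate 3: node-6 on → node-1 on.
node-1 and node-32 are on, so node-56 activates (Gate 12).
Gate 13: node-6 and node-56 on → node-7 on.
node-7, node-1, and node-32 are on, so node-15 activates (Gate 8).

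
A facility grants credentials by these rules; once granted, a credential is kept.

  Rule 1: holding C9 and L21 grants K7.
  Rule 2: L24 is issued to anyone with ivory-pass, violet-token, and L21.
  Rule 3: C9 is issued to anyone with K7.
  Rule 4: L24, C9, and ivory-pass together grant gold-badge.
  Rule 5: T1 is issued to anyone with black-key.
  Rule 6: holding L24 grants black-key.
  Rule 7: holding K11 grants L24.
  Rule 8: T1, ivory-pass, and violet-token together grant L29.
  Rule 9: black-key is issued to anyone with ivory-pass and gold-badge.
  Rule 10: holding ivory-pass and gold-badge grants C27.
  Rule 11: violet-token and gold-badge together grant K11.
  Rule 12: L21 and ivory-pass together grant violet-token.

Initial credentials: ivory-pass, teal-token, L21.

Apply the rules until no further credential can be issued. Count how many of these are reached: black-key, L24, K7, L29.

3

Holding L21 and ivory-pass grants violet-token (Rule 12).
Holding ivory-pass, violet-token, and L21 grants L24 (Rule 2).
Holding L24 grants black-key (Rule 6).
Holding black-key grants T1 (Rule 5).
Holding T1, ivory-pass, and violet-token grants L29 (Rule 8).
black-key: reached.
L24: reached.
K7 would need C9 and L21 (Rule 1), but C9 is never granted.
L29: reached.
Reached: black-key, L24, and L29 — 3 of the 4.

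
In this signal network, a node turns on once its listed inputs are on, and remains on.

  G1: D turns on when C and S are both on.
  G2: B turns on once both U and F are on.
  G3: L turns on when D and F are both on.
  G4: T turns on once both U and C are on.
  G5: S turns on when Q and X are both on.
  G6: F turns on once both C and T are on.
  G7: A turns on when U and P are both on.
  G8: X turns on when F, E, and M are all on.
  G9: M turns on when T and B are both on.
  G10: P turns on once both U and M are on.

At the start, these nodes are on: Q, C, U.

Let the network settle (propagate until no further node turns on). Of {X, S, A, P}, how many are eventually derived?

U and C are on, so T turns on (G4).
C and T are on, so F turns on (G6).
U and F are on, so B turns on (G2).
G9: T and B on → M on.
G10: U and M on → P on.
U and P are on, so A turns on (G7).
X would need F, E, and M (G8), but E never turns on.
S would need Q and X (G5), but X never turns on.
A: reached.
P: reached.
Reached: A and P — 2 of the 4.

2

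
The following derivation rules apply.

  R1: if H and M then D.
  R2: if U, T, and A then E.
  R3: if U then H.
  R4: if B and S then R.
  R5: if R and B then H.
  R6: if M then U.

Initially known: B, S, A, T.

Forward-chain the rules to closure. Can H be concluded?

Yes

From B and S, R4 gives R.
From R and B, R5 gives H.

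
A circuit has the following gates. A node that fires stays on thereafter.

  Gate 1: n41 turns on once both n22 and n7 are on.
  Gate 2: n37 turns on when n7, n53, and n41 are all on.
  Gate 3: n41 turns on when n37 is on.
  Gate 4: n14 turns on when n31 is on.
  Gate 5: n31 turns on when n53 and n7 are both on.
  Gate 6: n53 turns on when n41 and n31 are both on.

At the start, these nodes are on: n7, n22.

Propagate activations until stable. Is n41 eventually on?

Gate 1: n22 and n7 on → n41 on.

Yes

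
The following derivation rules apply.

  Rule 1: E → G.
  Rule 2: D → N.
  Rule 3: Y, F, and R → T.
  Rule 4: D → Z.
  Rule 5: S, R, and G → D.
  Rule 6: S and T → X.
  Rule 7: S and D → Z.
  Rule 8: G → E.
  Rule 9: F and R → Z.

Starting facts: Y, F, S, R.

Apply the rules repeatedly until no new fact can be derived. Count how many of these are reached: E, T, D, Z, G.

2

From Y, F, and R, Rule 3 gives T.
From F and R, Rule 9 gives Z.
E would need G (Rule 8), but G is never established.
T: reached.
D would need S, R, and G (Rule 5), but G is never established.
Z: reached.
G would need E (Rule 1), but E is never established.
Reached: T and Z — 2 of the 5.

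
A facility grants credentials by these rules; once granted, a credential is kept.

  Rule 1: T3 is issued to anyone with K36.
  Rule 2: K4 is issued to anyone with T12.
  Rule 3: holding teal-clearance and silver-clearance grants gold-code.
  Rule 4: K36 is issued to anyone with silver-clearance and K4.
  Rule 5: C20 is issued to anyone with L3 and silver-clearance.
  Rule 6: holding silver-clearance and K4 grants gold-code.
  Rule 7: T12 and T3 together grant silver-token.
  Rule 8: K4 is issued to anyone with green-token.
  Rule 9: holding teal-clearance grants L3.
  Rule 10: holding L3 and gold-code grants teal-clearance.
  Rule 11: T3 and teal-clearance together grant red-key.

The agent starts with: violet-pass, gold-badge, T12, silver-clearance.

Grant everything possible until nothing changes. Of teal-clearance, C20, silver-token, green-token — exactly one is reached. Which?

silver-token

Holding T12 grants K4 (Rule 2).
Holding silver-clearance and K4 grants K36 (Rule 4).
Holding K36 grants T3 (Rule 1).
Holding T12 and T3 grants silver-token (Rule 7).
No rule produces green-token, and it is not given. teal-clearance would need L3 and gold-code (Rule 10), but L3 is never granted. C20 would need L3 and silver-clearance (Rule 5), but L3 is never granted.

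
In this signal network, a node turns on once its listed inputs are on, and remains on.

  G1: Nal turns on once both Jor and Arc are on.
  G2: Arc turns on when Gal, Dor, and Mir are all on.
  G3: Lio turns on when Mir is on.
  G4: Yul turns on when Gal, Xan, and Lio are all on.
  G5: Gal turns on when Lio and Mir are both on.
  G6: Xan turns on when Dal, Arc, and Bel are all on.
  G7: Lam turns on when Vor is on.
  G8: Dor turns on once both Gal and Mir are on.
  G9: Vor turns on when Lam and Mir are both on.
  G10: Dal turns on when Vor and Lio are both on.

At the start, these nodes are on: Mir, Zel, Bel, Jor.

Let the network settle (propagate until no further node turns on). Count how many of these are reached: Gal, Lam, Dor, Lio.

G3: Mir on → Lio on.
G5: Lio and Mir on → Gal on.
Gal and Mir are on, so Dor turns on (G8).
Gal: reached.
Lam would need Vor (G7), but Vor never turns on.
Dor: reached.
Lio: reached.
Reached: Gal, Dor, and Lio — 3 of the 4.

3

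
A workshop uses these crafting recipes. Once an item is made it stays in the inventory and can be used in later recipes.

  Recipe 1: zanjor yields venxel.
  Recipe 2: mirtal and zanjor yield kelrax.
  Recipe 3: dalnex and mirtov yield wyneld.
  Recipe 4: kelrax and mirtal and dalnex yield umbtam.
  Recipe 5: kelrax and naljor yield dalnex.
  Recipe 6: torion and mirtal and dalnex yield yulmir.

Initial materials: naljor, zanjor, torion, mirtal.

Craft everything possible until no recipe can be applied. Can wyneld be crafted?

wyneld would need dalnex and mirtov (Recipe 3), but mirtov is never obtained.

No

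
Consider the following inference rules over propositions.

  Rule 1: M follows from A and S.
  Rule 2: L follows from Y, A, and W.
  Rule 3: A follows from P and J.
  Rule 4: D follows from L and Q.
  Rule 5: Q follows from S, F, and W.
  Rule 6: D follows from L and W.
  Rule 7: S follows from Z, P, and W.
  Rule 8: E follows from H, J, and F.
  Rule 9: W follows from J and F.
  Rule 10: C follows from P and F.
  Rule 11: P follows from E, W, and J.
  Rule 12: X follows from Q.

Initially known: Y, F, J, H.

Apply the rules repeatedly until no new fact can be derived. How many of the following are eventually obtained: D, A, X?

2

From J and F, Rule 9 gives W.
From H, J, and F, Rule 8 gives E.
E, W, and J hold, so P follows (Rule 11).
P and J hold, so A follows (Rule 3).
From Y, A, and W, Rule 2 gives L.
L and W hold, so D follows (Rule 6).
D: reached.
A: reached.
X would need Q (Rule 12), but Q is never established.
Reached: D and A — 2 of the 3.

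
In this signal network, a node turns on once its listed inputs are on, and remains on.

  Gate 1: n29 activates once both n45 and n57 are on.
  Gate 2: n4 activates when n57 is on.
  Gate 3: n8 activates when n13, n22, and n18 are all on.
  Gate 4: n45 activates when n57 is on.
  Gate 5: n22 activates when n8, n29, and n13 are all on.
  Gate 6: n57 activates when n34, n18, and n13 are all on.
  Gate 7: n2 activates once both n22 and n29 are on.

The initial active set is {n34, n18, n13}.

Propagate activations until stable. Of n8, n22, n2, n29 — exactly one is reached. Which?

Gate 6: n34, n18, and n13 on → n57 on.
Gate 4: n57 on → n45 on.
n45 and n57 are on, so n29 activates (Gate 1).
n8 would need n13, n22, and n18 (Gate 3), but n22 never turns on. n22 would need n8, n29, and n13 (Gate 5), but n8 never turns on. n2 would need n22 and n29 (Gate 7), but n22 never turns on.

n29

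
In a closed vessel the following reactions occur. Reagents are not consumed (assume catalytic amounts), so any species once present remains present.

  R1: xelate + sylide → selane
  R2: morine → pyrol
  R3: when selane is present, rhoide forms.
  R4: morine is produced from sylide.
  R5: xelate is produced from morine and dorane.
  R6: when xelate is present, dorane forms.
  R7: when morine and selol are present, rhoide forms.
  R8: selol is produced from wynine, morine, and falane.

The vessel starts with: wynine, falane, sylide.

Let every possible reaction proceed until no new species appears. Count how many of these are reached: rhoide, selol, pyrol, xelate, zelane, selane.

sylide present → morine forms (R4).
morine present → pyrol forms (R2).
wynine, morine, and falane present → selol forms (R8).
morine and selol present → rhoide forms (R7).
rhoide: reached.
selol: reached.
pyrol: reached.
xelate would need morine and dorane (R5), but dorane never forms.
No rule produces zelane, and it is not given.
selane would need xelate and sylide (R1), but xelate never forms.
Reached: rhoide, selol, and pyrol — 3 of the 6.

3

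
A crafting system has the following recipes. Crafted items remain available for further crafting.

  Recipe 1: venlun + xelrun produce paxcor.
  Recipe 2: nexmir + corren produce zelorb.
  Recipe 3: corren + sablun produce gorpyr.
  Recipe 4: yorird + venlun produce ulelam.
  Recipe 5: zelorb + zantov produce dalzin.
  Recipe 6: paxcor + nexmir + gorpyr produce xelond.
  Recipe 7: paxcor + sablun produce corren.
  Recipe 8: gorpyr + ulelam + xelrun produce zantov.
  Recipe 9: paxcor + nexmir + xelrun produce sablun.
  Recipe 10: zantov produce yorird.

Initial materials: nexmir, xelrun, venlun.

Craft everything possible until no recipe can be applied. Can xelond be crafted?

venlun + xelrun → paxcor (Recipe 1).
paxcor + nexmir + xelrun → sablun (Recipe 9).
Using Recipe 7, paxcor and sablun make corren.
Using Recipe 3, corren and sablun make gorpyr.
Using Recipe 6, paxcor, nexmir, and gorpyr make xelond.

Yes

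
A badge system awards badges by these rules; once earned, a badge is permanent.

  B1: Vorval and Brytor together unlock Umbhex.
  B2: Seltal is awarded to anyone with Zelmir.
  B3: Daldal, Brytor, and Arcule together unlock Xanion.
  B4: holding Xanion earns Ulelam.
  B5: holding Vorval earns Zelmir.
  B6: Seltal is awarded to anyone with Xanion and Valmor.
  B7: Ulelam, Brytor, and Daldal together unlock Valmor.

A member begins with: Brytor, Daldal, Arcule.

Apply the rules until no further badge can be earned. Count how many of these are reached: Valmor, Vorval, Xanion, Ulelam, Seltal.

4

With Daldal, Brytor, and Arcule, Xanion is earned (B3).
With Xanion, Ulelam is earned (B4).
With Ulelam, Brytor, and Daldal, Valmor is earned (B7).
With Xanion and Valmor, Seltal is earned (B6).
Valmor: reached.
No rule produces Vorval, and it is not given.
Xanion: reached.
Ulelam: reached.
Seltal: reached.
Reached: Valmor, Xanion, Ulelam, and Seltal — 4 of the 5.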